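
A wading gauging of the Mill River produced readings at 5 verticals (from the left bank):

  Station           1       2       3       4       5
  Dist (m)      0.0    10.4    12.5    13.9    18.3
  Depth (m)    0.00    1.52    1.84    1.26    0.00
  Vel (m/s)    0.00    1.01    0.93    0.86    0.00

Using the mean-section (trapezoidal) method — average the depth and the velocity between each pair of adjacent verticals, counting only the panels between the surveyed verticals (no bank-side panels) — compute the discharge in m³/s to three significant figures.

Panel 1-2: Δb = 10.4 m, d̄ = (0.00+1.52)/2 = 0.76, v̄ = (0.00+1.01)/2 = 0.505 → q = 10.4×0.76×0.505 = 3.992 m³/s
Panel 2-3: Δb = 2.1 m, d̄ = (1.52+1.84)/2 = 1.68, v̄ = (1.01+0.93)/2 = 0.97 → q = 2.1×1.68×0.97 = 3.422 m³/s
Panel 3-4: Δb = 1.4 m, d̄ = (1.84+1.26)/2 = 1.55, v̄ = (0.93+0.86)/2 = 0.895 → q = 1.4×1.55×0.895 = 1.942 m³/s
Panel 4-5: Δb = 4.4 m, d̄ = (1.26+0.00)/2 = 0.63, v̄ = (0.86+0.00)/2 = 0.43 → q = 4.4×0.63×0.43 = 1.192 m³/s
Q = Σ q = 10.55 m³/s

10.5 m³/s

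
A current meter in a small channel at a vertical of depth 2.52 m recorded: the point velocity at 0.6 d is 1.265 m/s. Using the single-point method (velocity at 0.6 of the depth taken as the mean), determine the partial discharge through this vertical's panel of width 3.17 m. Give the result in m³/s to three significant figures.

v̄ = v₀.₆ = 1.265 m/s
q = v̄ × d × w = 1.265 × 2.52 × 3.17 = 10.11 m³/s

10.1 m³/s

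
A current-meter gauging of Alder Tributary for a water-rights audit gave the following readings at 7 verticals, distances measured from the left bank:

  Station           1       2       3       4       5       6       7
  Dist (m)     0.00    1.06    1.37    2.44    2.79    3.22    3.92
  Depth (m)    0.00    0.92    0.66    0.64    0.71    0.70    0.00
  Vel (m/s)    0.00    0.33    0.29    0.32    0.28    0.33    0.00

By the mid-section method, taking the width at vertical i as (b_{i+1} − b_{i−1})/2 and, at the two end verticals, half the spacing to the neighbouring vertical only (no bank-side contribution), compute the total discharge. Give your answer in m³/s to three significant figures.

w_2 = (1.37 − 0.00)/2 = 0.685 m; q_2 = 0.33 × 0.92 × 0.685 = 0.2080 m³/s
w_3 = (2.44 − 1.06)/2 = 0.69 m; q_3 = 0.29 × 0.66 × 0.69 = 0.1321 m³/s
w_4 = (2.79 − 1.37)/2 = 0.71 m; q_4 = 0.32 × 0.64 × 0.71 = 0.1454 m³/s
w_5 = (3.22 − 2.44)/2 = 0.39 m; q_5 = 0.28 × 0.71 × 0.39 = 0.07753 m³/s
w_6 = (3.92 − 2.79)/2 = 0.565 m; q_6 = 0.33 × 0.70 × 0.565 = 0.1305 m³/s
Stations 1, 7 contribute zero (depth or velocity is 0).
Q = Σ qᵢ = 0.6935 m³/s

0.693 m³/s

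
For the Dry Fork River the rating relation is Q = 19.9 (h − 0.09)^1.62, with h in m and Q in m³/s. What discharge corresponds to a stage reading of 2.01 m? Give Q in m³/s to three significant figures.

Q = 19.9 × (2.01 − 0.09)^1.62 = 19.9 × 1.92^1.62 = 57.25 m³/s

57.3 m³/s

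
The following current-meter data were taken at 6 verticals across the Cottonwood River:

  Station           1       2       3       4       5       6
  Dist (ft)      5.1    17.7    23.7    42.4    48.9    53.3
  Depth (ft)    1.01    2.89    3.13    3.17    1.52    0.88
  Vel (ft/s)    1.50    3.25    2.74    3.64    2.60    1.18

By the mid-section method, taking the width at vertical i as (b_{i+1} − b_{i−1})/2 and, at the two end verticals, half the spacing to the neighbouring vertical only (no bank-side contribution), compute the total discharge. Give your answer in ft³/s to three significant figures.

372 ft³/s

w_1 = (17.7 − 5.1)/2 = 6.3 ft; q_1 = 1.50 × 1.01 × 6.3 = 9.545 ft³/s
w_2 = (23.7 − 5.1)/2 = 9.3 ft; q_2 = 3.25 × 2.89 × 9.3 = 87.35 ft³/s
w_3 = (42.4 − 17.7)/2 = 12.35 ft; q_3 = 2.74 × 3.13 × 12.35 = 105.9 ft³/s
w_4 = (48.9 − 23.7)/2 = 12.6 ft; q_4 = 3.64 × 3.17 × 12.6 = 145.4 ft³/s
w_5 = (53.3 − 42.4)/2 = 5.45 ft; q_5 = 2.60 × 1.52 × 5.45 = 21.54 ft³/s
w_6 = (53.3 − 48.9)/2 = 2.2 ft; q_6 = 1.18 × 0.88 × 2.2 = 2.284 ft³/s
Q = Σ qᵢ = 372.0 ft³/s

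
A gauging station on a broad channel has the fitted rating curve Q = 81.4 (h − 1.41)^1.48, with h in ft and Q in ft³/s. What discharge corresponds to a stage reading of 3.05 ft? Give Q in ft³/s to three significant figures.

169 ft³/s

Q = 81.4 × (3.05 − 1.41)^1.48 = 81.4 × 1.64^1.48 = 169.3 ft³/s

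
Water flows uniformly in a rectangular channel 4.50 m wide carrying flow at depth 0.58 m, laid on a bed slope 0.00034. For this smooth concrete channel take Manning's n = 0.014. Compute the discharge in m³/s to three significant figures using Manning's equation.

2.05 m³/s

A = b·y = 4.50 × 0.58 = 2.610 m²
P = b + 2y = 4.50 + 2×0.58 = 5.660 m
R = A/P = 2.610/5.660 = 0.4611 m
Q = (1/n)·A·R^(2/3)·S^(1/2) = (1/0.014) × 2.610 × 0.4611^(2/3) × 0.00034^(1/2) = 2.052 m³/s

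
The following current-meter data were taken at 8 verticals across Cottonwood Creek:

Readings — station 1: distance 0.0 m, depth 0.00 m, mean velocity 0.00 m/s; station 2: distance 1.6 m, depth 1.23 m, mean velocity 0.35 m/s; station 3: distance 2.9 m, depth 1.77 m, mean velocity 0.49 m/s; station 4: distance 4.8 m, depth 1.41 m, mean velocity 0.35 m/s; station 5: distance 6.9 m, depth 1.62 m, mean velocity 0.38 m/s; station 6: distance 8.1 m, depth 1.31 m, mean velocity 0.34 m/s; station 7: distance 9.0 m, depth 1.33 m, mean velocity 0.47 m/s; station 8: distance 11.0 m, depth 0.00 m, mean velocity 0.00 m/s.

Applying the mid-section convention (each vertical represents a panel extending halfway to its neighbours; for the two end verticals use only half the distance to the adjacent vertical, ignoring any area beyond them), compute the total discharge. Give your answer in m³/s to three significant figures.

5.39 m³/s

w_2 = (2.9 − 0.0)/2 = 1.45 m; q_2 = 0.35 × 1.23 × 1.45 = 0.6242 m³/s
w_3 = (4.8 − 1.6)/2 = 1.6 m; q_3 = 0.49 × 1.77 × 1.6 = 1.388 m³/s
w_4 = (6.9 − 2.9)/2 = 2 m; q_4 = 0.35 × 1.41 × 2 = 0.9870 m³/s
w_5 = (8.1 − 4.8)/2 = 1.65 m; q_5 = 0.38 × 1.62 × 1.65 = 1.016 m³/s
w_6 = (9.0 − 6.9)/2 = 1.05 m; q_6 = 0.34 × 1.31 × 1.05 = 0.4677 m³/s
w_7 = (11.0 − 8.1)/2 = 1.45 m; q_7 = 0.47 × 1.33 × 1.45 = 0.9064 m³/s
Stations 1, 8 contribute zero (depth or velocity is 0).
Q = Σ qᵢ = 5.389 m³/s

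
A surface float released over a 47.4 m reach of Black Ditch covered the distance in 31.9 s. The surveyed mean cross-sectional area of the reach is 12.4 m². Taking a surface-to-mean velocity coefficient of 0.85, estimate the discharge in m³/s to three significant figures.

v_surface = L / t̄ = 47.4 / 31.9 = 1.486 m/s
v_mean = 0.85 × 1.486 = 1.263 m/s
Q = A × v_mean = 12.4 × 1.263 = 15.66 m³/s

15.7 m³/s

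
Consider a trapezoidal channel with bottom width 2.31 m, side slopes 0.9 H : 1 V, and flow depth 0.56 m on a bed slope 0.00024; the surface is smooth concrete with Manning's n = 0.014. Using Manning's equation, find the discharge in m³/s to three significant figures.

0.967 m³/s

A = (b + z·y)·y = (2.31 + 0.9×0.56)×0.56 = 1.576 m²
P = b + 2y√(1+z²) = 2.31 + 2×0.56×√(1+0.9²) = 3.817 m
R = A/P = 1.576/3.817 = 0.4129 m
Q = (1/n)·A·R^(2/3)·S^(1/2) = (1/0.014) × 1.576 × 0.4129^(2/3) × 0.00024^(1/2) = 0.9669 m³/s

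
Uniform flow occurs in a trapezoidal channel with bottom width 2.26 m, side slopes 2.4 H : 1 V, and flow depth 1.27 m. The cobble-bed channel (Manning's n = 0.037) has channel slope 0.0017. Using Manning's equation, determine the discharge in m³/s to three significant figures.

A = (b + z·y)·y = (2.26 + 2.4×1.27)×1.27 = 6.741 m²
P = b + 2y√(1+z²) = 2.26 + 2×1.27×√(1+2.4²) = 8.864 m
R = A/P = 6.741/8.864 = 0.7605 m
Q = (1/n)·A·R^(2/3)·S^(1/2) = (1/0.037) × 6.741 × 0.7605^(2/3) × 0.0017^(1/2) = 6.259 m³/s

6.26 m³/s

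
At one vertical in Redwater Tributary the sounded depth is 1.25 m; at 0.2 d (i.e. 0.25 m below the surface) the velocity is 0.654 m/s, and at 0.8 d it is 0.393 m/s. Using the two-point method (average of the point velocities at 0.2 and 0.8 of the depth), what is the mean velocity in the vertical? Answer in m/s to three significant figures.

v̄ = (0.654 + 0.393) / 2 = 0.5235 m/s

0.524 m/s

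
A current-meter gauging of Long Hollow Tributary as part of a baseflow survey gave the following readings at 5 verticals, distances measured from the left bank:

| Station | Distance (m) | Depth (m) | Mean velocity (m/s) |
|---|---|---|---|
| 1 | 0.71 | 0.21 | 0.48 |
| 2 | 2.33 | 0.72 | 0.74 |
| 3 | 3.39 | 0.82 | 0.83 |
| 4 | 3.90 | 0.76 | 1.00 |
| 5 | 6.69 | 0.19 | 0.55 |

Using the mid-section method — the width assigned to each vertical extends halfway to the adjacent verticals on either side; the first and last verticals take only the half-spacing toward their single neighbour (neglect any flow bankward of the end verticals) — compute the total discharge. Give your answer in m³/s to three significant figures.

2.73 m³/s

w_1 = (2.33 − 0.71)/2 = 0.81 m; q_1 = 0.48 × 0.21 × 0.81 = 0.08165 m³/s
w_2 = (3.39 − 0.71)/2 = 1.34 m; q_2 = 0.74 × 0.72 × 1.34 = 0.7140 m³/s
w_3 = (3.90 − 2.33)/2 = 0.785 m; q_3 = 0.83 × 0.82 × 0.785 = 0.5343 m³/s
w_4 = (6.69 − 3.39)/2 = 1.65 m; q_4 = 1.00 × 0.76 × 1.65 = 1.254 m³/s
w_5 = (6.69 − 3.90)/2 = 1.395 m; q_5 = 0.55 × 0.19 × 1.395 = 0.1458 m³/s
Q = Σ qᵢ = 2.730 m³/s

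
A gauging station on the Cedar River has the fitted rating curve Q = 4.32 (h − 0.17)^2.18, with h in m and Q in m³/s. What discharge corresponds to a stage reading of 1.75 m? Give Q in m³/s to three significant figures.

11.7 m³/s

Q = 4.32 × (1.75 − 0.17)^2.18 = 4.32 × 1.58^2.18 = 11.71 m³/s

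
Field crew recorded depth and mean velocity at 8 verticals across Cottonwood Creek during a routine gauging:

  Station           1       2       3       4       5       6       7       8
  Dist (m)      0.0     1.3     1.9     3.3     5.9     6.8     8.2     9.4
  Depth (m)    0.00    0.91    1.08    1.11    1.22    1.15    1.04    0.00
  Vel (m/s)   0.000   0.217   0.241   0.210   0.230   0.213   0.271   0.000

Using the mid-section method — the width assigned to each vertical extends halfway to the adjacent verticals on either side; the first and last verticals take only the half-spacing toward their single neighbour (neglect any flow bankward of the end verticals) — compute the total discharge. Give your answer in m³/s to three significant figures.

w_2 = (1.9 − 0.0)/2 = 0.95 m; q_2 = 0.217 × 0.91 × 0.95 = 0.1876 m³/s
w_3 = (3.3 − 1.3)/2 = 1 m; q_3 = 0.241 × 1.08 × 1 = 0.2603 m³/s
w_4 = (5.9 − 1.9)/2 = 2 m; q_4 = 0.210 × 1.11 × 2 = 0.4662 m³/s
w_5 = (6.8 − 3.3)/2 = 1.75 m; q_5 = 0.230 × 1.22 × 1.75 = 0.4911 m³/s
w_6 = (8.2 − 5.9)/2 = 1.15 m; q_6 = 0.213 × 1.15 × 1.15 = 0.2817 m³/s
w_7 = (9.4 − 6.8)/2 = 1.3 m; q_7 = 0.271 × 1.04 × 1.3 = 0.3664 m³/s
Stations 1, 8 contribute zero (depth or velocity is 0).
Q = Σ qᵢ = 2.053 m³/s

2.05 m³/s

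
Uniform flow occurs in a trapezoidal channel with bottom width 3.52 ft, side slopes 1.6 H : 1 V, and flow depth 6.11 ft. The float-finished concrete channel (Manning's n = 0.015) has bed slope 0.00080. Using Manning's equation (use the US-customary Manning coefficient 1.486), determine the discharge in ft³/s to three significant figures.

479 ft³/s

A = (b + z·y)·y = (3.52 + 1.6×6.11)×6.11 = 81.24 ft²
P = b + 2y√(1+z²) = 3.52 + 2×6.11×√(1+1.6²) = 26.58 ft
R = A/P = 81.24/26.58 = 3.057 ft
Q = (1.486/n)·A·R^(2/3)·S^(1/2) = (1.486/0.015) × 81.24 × 3.057^(2/3) × 0.00080^(1/2) = 479.4 ft³/s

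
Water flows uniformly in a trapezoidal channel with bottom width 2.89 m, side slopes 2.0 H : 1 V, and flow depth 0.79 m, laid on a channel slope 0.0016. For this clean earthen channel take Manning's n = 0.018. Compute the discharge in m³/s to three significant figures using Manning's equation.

A = (b + z·y)·y = (2.89 + 2.0×0.79)×0.79 = 3.531 m²
P = b + 2y√(1+z²) = 2.89 + 2×0.79×√(1+2.0²) = 6.423 m
R = A/P = 3.531/6.423 = 0.5498 m
Q = (1/n)·A·R^(2/3)·S^(1/2) = (1/0.018) × 3.531 × 0.5498^(2/3) × 0.0016^(1/2) = 5.266 m³/s

5.27 m³/s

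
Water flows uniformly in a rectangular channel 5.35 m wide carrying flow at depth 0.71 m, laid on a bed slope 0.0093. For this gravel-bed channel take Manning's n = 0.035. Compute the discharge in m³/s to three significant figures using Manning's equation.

A = b·y = 5.35 × 0.71 = 3.799 m²
P = b + 2y = 5.35 + 2×0.71 = 6.770 m
R = A/P = 3.799/6.770 = 0.5611 m
Q = (1/n)·A·R^(2/3)·S^(1/2) = (1/0.035) × 3.799 × 0.5611^(2/3) × 0.0093^(1/2) = 7.120 m³/s

7.12 m³/s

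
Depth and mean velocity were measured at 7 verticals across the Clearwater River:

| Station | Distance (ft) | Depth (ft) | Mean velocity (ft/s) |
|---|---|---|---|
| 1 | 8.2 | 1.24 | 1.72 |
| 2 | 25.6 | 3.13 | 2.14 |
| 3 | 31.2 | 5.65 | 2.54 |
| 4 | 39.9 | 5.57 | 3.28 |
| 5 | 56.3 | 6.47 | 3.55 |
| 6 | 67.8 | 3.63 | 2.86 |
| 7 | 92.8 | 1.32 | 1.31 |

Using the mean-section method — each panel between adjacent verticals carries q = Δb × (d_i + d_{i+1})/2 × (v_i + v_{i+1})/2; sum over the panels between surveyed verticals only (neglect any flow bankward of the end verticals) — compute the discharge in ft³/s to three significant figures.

Panel 1-2: Δb = 17.4 ft, d̄ = (1.24+3.13)/2 = 2.185, v̄ = (1.72+2.14)/2 = 1.93 → q = 17.4×2.185×1.93 = 73.38 ft³/s
Panel 2-3: Δb = 5.6 ft, d̄ = (3.13+5.65)/2 = 4.39, v̄ = (2.14+2.54)/2 = 2.34 → q = 5.6×4.39×2.34 = 57.53 ft³/s
Panel 3-4: Δb = 8.7 ft, d̄ = (5.65+5.57)/2 = 5.61, v̄ = (2.54+3.28)/2 = 2.91 → q = 8.7×5.61×2.91 = 142.0 ft³/s
Panel 4-5: Δb = 16.4 ft, d̄ = (5.57+6.47)/2 = 6.02, v̄ = (3.28+3.55)/2 = 3.415 → q = 16.4×6.02×3.415 = 337.2 ft³/s
Panel 5-6: Δb = 11.5 ft, d̄ = (6.47+3.63)/2 = 5.05, v̄ = (3.55+2.86)/2 = 3.205 → q = 11.5×5.05×3.205 = 186.1 ft³/s
Panel 6-7: Δb = 25 ft, d̄ = (3.63+1.32)/2 = 2.475, v̄ = (2.86+1.31)/2 = 2.085 → q = 25×2.475×2.085 = 129.0 ft³/s
Q = Σ q = 925.2 ft³/s

925 ft³/s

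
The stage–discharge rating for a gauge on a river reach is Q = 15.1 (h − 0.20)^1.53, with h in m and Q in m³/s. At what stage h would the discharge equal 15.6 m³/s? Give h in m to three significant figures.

h − h₀ = (Q/C)^(1/b) = (15.6/15.1)^(1/1.53) = 1.022 m
h = 0.20 + 1.022 = 1.222 m

1.22 m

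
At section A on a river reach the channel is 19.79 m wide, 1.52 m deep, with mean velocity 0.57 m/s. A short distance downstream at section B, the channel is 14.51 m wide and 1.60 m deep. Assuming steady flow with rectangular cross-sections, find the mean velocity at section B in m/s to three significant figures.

0.739 m/s

Q = A₁V₁ = (19.79×1.52) × 0.57 = 17.15 m³/s
A₂ = 14.51 × 1.60 = 23.22 m²
V₂ = Q/A₂ = 17.15/23.22 = 0.7385 m/s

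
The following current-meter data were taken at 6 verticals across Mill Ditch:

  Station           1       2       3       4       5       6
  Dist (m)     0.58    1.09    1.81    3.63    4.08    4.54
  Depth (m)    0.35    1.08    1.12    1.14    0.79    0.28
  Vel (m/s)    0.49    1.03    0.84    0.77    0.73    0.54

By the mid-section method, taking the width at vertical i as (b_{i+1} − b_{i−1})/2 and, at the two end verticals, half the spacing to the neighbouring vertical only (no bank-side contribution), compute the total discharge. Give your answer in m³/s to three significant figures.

w_1 = (1.09 − 0.58)/2 = 0.255 m; q_1 = 0.49 × 0.35 × 0.255 = 0.04373 m³/s
w_2 = (1.81 − 0.58)/2 = 0.615 m; q_2 = 1.03 × 1.08 × 0.615 = 0.6841 m³/s
w_3 = (3.63 − 1.09)/2 = 1.27 m; q_3 = 0.84 × 1.12 × 1.27 = 1.195 m³/s
w_4 = (4.08 − 1.81)/2 = 1.135 m; q_4 = 0.77 × 1.14 × 1.135 = 0.9963 m³/s
w_5 = (4.54 − 3.63)/2 = 0.455 m; q_5 = 0.73 × 0.79 × 0.455 = 0.2624 m³/s
w_6 = (4.54 − 4.08)/2 = 0.23 m; q_6 = 0.54 × 0.28 × 0.23 = 0.03478 m³/s
Q = Σ qᵢ = 3.216 m³/s

3.22 m³/s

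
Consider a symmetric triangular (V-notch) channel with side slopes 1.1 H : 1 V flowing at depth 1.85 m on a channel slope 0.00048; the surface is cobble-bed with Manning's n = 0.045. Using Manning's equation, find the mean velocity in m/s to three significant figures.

A = z·y² = 1.1×1.85² = 3.765 m²
P = 2y√(1+z²) = 2×1.85×√(1+1.1²) = 5.500 m
R = A/P = 3.765/5.500 = 0.6844 m
Q = (1/n)·A·R^(2/3)·S^(1/2) = (1/0.045) × 3.765 × 0.6844^(2/3) × 0.00048^(1/2) = 1.424 m³/s
V = Q/A = 1.424/3.765 = 0.3781 m/s

0.378 m/s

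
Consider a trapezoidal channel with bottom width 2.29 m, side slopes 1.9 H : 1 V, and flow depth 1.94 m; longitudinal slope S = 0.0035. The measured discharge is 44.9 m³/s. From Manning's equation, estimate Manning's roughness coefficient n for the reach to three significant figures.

0.0162

A = (b + z·y)·y = (2.29 + 1.9×1.94)×1.94 = 11.59 m²
P = b + 2y√(1+z²) = 2.29 + 2×1.94×√(1+1.9²) = 10.62 m
R = A/P = 11.59/10.62 = 1.092 m
n = (1/Q)·A·R^(2/3)·S^(1/2) = (1/44.9) × 11.59 × 1.060 × 0.05916 = 0.01619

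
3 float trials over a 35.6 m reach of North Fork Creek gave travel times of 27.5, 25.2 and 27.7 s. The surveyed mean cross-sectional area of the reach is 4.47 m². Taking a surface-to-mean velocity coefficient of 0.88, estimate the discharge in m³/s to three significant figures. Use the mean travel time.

5.23 m³/s

t̄ = (27.5 + 25.2 + 27.7) / 3 = 26.8 s
v_surface = L / t̄ = 35.6 / 26.8 = 1.328 m/s
v_mean = 0.88 × 1.328 = 1.169 m/s
Q = A × v_mean = 4.47 × 1.169 = 5.225 m³/s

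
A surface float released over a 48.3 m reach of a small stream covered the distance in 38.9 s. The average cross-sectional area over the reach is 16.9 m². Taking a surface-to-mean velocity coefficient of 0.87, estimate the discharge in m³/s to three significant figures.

18.3 m³/s

v_surface = L / t̄ = 48.3 / 38.9 = 1.242 m/s
v_mean = 0.87 × 1.242 = 1.080 m/s
Q = A × v_mean = 16.9 × 1.080 = 18.26 m³/s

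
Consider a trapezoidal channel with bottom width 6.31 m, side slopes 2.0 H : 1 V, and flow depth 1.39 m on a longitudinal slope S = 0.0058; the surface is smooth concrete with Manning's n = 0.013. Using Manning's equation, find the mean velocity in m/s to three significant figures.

5.89 m/s

A = (b + z·y)·y = (6.31 + 2.0×1.39)×1.39 = 12.64 m²
P = b + 2y√(1+z²) = 6.31 + 2×1.39×√(1+2.0²) = 12.53 m
R = A/P = 12.64/12.53 = 1.009 m
Q = (1/n)·A·R^(2/3)·S^(1/2) = (1/0.013) × 12.64 × 1.009^(2/3) × 0.0058^(1/2) = 74.45 m³/s
V = Q/A = 74.45/12.64 = 5.892 m/s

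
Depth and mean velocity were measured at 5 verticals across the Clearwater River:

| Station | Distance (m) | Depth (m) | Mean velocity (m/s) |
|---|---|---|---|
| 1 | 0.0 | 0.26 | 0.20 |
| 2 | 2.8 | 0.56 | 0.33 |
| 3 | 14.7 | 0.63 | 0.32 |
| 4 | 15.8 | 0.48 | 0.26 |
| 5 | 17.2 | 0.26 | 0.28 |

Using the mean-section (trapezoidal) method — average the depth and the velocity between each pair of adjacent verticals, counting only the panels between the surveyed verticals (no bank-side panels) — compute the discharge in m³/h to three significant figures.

Panel 1-2: Δb = 2.8 m, d̄ = (0.26+0.56)/2 = 0.41, v̄ = (0.20+0.33)/2 = 0.265 → q = 2.8×0.41×0.265 = 0.3042 m³/s
Panel 2-3: Δb = 11.9 m, d̄ = (0.56+0.63)/2 = 0.595, v̄ = (0.33+0.32)/2 = 0.325 → q = 11.9×0.595×0.325 = 2.301 m³/s
Panel 3-4: Δb = 1.1 m, d̄ = (0.63+0.48)/2 = 0.555, v̄ = (0.32+0.26)/2 = 0.29 → q = 1.1×0.555×0.29 = 0.1770 m³/s
Panel 4-5: Δb = 1.4 m, d̄ = (0.48+0.26)/2 = 0.37, v̄ = (0.26+0.28)/2 = 0.27 → q = 1.4×0.37×0.27 = 0.1399 m³/s
Q = Σ q = 2.922 m³/s
= 2.922 × 3600 = 10520 m³/h

10500 m³/h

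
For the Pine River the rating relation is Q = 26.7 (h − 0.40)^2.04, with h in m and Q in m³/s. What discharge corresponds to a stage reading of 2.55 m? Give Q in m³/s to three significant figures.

Q = 26.7 × (2.55 − 0.40)^2.04 = 26.7 × 2.15^2.04 = 127.3 m³/s

127 m³/s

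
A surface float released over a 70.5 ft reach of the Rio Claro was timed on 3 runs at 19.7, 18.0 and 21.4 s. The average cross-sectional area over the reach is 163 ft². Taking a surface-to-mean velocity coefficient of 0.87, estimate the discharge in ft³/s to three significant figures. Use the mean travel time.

507 ft³/s

t̄ = (19.7 + 18.0 + 21.4) / 3 = 19.7 s
v_surface = L / t̄ = 70.5 / 19.7 = 3.579 ft/s
v_mean = 0.87 × 3.579 = 3.113 ft/s
Q = A × v_mean = 163 × 3.113 = 507.5 ft³/s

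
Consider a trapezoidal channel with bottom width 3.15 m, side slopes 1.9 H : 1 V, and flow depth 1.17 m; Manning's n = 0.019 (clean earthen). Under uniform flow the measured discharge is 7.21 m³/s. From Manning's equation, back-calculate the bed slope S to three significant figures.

A = (b + z·y)·y = (3.15 + 1.9×1.17)×1.17 = 6.286 m²
P = b + 2y√(1+z²) = 3.15 + 2×1.17×√(1+1.9²) = 8.174 m
R = A/P = 6.286/8.174 = 0.7691 m
S = (Q·n / (1·A·R^(2/3)))² = (7.21×0.019 / (1×6.286×0.8394))² = 0.0006740

0.000674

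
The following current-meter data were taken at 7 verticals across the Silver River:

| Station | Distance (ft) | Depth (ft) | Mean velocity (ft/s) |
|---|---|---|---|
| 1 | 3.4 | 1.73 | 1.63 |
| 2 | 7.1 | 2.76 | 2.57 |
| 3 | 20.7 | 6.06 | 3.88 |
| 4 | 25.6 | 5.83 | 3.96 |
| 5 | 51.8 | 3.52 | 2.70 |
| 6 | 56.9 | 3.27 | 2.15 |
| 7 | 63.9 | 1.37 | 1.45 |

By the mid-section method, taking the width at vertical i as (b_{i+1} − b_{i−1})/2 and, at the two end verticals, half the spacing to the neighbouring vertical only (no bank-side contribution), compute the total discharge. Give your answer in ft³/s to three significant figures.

841 ft³/s

w_1 = (7.1 − 3.4)/2 = 1.85 ft; q_1 = 1.63 × 1.73 × 1.85 = 5.217 ft³/s
w_2 = (20.7 − 3.4)/2 = 8.65 ft; q_2 = 2.57 × 2.76 × 8.65 = 61.36 ft³/s
w_3 = (25.6 − 7.1)/2 = 9.25 ft; q_3 = 3.88 × 6.06 × 9.25 = 217.5 ft³/s
w_4 = (51.8 − 20.7)/2 = 15.55 ft; q_4 = 3.96 × 5.83 × 15.55 = 359.0 ft³/s
w_5 = (56.9 − 25.6)/2 = 15.65 ft; q_5 = 2.70 × 3.52 × 15.65 = 148.7 ft³/s
w_6 = (63.9 − 51.8)/2 = 6.05 ft; q_6 = 2.15 × 3.27 × 6.05 = 42.53 ft³/s
w_7 = (63.9 − 56.9)/2 = 3.5 ft; q_7 = 1.45 × 1.37 × 3.5 = 6.953 ft³/s
Q = Σ qᵢ = 841.3 ft³/s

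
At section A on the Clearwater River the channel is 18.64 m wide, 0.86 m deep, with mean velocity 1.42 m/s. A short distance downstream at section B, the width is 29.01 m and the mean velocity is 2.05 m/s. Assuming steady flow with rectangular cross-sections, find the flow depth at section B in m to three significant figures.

0.383 m

Q = A₁V₁ = (18.64×0.86) × 1.42 = 22.76 m³/s
d₂ = Q/(b₂ V₂) = 22.76/(29.01×2.05) = 0.3828 m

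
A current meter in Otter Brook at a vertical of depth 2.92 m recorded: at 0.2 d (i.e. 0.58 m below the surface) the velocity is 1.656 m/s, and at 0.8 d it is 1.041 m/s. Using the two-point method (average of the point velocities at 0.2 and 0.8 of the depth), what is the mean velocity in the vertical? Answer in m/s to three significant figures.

1.35 m/s

v̄ = (1.656 + 1.041) / 2 = 1.349 m/s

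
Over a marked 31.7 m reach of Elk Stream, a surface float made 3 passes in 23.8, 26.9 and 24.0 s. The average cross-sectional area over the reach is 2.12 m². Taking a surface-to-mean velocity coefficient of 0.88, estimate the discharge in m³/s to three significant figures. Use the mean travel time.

2.38 m³/s

t̄ = (23.8 + 26.9 + 24.0) / 3 = 24.9 s
v_surface = L / t̄ = 31.7 / 24.9 = 1.273 m/s
v_mean = 0.88 × 1.273 = 1.120 m/s
Q = A × v_mean = 2.12 × 1.120 = 2.375 m³/s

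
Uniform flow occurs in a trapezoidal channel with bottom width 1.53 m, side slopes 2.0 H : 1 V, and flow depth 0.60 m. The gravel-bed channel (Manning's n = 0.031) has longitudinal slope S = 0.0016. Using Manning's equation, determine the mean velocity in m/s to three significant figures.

A = (b + z·y)·y = (1.53 + 2.0×0.60)×0.60 = 1.638 m²
P = b + 2y√(1+z²) = 1.53 + 2×0.60×√(1+2.0²) = 4.213 m
R = A/P = 1.638/4.213 = 0.3888 m
Q = (1/n)·A·R^(2/3)·S^(1/2) = (1/0.031) × 1.638 × 0.3888^(2/3) × 0.0016^(1/2) = 1.126 m³/s
V = Q/A = 1.126/1.638 = 0.6873 m/s

0.687 m/s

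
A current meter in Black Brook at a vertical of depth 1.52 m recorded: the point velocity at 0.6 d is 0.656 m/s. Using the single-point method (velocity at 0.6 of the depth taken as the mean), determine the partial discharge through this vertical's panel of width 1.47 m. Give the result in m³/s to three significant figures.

v̄ = v₀.₆ = 0.656 m/s
q = v̄ × d × w = 0.6560 × 1.52 × 1.47 = 1.466 m³/s

1.47 m³/s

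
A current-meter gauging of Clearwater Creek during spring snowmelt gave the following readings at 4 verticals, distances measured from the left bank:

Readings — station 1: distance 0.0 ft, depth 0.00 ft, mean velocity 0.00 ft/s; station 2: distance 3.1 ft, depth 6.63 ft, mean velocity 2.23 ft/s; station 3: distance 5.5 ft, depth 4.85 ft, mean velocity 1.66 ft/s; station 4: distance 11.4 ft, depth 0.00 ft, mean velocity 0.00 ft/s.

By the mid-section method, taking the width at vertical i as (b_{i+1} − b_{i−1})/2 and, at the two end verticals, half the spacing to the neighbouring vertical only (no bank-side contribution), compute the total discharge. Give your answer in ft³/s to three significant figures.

74.1 ft³/s

w_2 = (5.5 − 0.0)/2 = 2.75 ft; q_2 = 2.23 × 6.63 × 2.75 = 40.66 ft³/s
w_3 = (11.4 − 3.1)/2 = 4.15 ft; q_3 = 1.66 × 4.85 × 4.15 = 33.41 ft³/s
Stations 1, 4 contribute zero (depth or velocity is 0).
Q = Σ qᵢ = 74.07 ft³/s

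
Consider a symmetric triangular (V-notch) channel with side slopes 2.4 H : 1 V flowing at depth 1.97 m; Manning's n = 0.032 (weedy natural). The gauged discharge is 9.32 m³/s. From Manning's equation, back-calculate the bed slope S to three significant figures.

0.00116

A = z·y² = 2.4×1.97² = 9.314 m²
P = 2y√(1+z²) = 2×1.97×√(1+2.4²) = 10.24 m
R = A/P = 9.314/10.24 = 0.9092 m
S = (Q·n / (1·A·R^(2/3)))² = (9.32×0.032 / (1×9.314×0.9385))² = 0.001164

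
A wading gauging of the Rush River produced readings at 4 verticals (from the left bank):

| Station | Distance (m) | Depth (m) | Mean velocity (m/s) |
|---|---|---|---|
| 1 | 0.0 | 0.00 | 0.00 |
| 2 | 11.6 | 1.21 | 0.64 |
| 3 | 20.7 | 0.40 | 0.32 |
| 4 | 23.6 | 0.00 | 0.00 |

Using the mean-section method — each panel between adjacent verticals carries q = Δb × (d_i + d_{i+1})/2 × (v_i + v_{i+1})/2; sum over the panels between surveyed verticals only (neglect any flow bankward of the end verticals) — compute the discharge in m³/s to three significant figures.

Panel 1-2: Δb = 11.6 m, d̄ = (0.00+1.21)/2 = 0.605, v̄ = (0.00+0.64)/2 = 0.32 → q = 11.6×0.605×0.32 = 2.246 m³/s
Panel 2-3: Δb = 9.1 m, d̄ = (1.21+0.40)/2 = 0.805, v̄ = (0.64+0.32)/2 = 0.48 → q = 9.1×0.805×0.48 = 3.516 m³/s
Panel 3-4: Δb = 2.9 m, d̄ = (0.40+0.00)/2 = 0.2, v̄ = (0.32+0.00)/2 = 0.16 → q = 2.9×0.2×0.16 = 0.09280 m³/s
Q = Σ q = 5.855 m³/s

5.85 m³/s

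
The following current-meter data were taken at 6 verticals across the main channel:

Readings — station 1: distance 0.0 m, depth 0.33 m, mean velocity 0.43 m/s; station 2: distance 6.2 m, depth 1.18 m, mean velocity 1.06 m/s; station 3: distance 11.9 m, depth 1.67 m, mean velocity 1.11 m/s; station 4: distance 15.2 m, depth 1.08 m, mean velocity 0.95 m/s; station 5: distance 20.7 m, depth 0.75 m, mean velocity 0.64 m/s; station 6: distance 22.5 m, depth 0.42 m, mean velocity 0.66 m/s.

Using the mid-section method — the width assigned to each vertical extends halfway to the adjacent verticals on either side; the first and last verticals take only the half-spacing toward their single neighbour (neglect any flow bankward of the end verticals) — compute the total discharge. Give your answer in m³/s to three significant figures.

w_1 = (6.2 − 0.0)/2 = 3.1 m; q_1 = 0.43 × 0.33 × 3.1 = 0.4399 m³/s
w_2 = (11.9 − 0.0)/2 = 5.95 m; q_2 = 1.06 × 1.18 × 5.95 = 7.442 m³/s
w_3 = (15.2 − 6.2)/2 = 4.5 m; q_3 = 1.11 × 1.67 × 4.5 = 8.342 m³/s
w_4 = (20.7 − 11.9)/2 = 4.4 m; q_4 = 0.95 × 1.08 × 4.4 = 4.514 m³/s
w_5 = (22.5 − 15.2)/2 = 3.65 m; q_5 = 0.64 × 0.75 × 3.65 = 1.752 m³/s
w_6 = (22.5 − 20.7)/2 = 0.9 m; q_6 = 0.66 × 0.42 × 0.9 = 0.2495 m³/s
Q = Σ qᵢ = 22.74 m³/s

22.7 m³/s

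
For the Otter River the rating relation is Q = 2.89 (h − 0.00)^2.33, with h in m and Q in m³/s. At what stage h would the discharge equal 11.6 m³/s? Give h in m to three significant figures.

1.82 m

h − h₀ = (Q/C)^(1/b) = (11.6/2.89)^(1/2.33) = 1.816 m
h = 0.00 + 1.816 = 1.816 m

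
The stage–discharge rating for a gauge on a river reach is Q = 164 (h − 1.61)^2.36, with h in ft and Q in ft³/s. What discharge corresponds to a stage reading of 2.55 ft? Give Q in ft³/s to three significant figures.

142 ft³/s

Q = 164 × (2.55 − 1.61)^2.36 = 164 × 0.94^2.36 = 141.7 ft³/s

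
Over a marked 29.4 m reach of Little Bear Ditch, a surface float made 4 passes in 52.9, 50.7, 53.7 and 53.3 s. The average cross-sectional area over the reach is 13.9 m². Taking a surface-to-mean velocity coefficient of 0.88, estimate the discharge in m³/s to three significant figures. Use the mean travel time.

t̄ = (52.9 + 50.7 + 53.7 + 53.3) / 4 = 52.65 s
v_surface = L / t̄ = 29.4 / 52.65 = 0.5584 m/s
v_mean = 0.88 × 0.5584 = 0.4914 m/s
Q = A × v_mean = 13.9 × 0.4914 = 6.830 m³/s

6.83 m³/s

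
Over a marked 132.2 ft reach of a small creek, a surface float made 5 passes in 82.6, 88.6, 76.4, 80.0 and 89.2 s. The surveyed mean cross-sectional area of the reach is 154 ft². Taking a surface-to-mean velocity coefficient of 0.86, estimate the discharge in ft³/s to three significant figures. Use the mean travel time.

210 ft³/s

t̄ = (82.6 + 88.6 + 76.4 + 80.0 + 89.2) / 5 = 83.36 s
v_surface = L / t̄ = 132.2 / 83.36 = 1.586 ft/s
v_mean = 0.86 × 1.586 = 1.364 ft/s
Q = A × v_mean = 154 × 1.364 = 210.0 ft³/s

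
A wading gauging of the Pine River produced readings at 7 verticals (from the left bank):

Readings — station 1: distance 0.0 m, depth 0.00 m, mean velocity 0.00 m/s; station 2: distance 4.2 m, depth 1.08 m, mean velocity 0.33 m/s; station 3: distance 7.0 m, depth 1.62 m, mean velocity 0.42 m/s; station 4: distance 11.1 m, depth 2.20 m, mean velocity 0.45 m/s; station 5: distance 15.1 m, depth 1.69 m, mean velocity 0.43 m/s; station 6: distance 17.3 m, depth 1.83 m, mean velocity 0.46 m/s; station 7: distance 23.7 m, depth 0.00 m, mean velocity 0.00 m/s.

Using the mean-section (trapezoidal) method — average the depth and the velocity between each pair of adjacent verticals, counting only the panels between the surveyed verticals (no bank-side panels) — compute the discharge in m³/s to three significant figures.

11.7 m³/s

Panel 1-2: Δb = 4.2 m, d̄ = (0.00+1.08)/2 = 0.54, v̄ = (0.00+0.33)/2 = 0.165 → q = 4.2×0.54×0.165 = 0.3742 m³/s
Panel 2-3: Δb = 2.8 m, d̄ = (1.08+1.62)/2 = 1.35, v̄ = (0.33+0.42)/2 = 0.375 → q = 2.8×1.35×0.375 = 1.418 m³/s
Panel 3-4: Δb = 4.1 m, d̄ = (1.62+2.20)/2 = 1.91, v̄ = (0.42+0.45)/2 = 0.435 → q = 4.1×1.91×0.435 = 3.406 m³/s
Panel 4-5: Δb = 4 m, d̄ = (2.20+1.69)/2 = 1.945, v̄ = (0.45+0.43)/2 = 0.44 → q = 4×1.945×0.44 = 3.423 m³/s
Panel 5-6: Δb = 2.2 m, d̄ = (1.69+1.83)/2 = 1.76, v̄ = (0.43+0.46)/2 = 0.445 → q = 2.2×1.76×0.445 = 1.723 m³/s
Panel 6-7: Δb = 6.4 m, d̄ = (1.83+0.00)/2 = 0.915, v̄ = (0.46+0.00)/2 = 0.23 → q = 6.4×0.915×0.23 = 1.347 m³/s
Q = Σ q = 11.69 m³/s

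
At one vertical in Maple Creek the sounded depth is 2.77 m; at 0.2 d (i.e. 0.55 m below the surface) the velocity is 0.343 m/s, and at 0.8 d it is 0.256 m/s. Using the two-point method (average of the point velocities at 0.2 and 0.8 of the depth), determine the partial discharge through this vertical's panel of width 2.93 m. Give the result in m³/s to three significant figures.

2.43 m³/s

v̄ = (0.343 + 0.256) / 2 = 0.2995 m/s
q = v̄ × d × w = 0.2995 × 2.77 × 2.93 = 2.431 m³/s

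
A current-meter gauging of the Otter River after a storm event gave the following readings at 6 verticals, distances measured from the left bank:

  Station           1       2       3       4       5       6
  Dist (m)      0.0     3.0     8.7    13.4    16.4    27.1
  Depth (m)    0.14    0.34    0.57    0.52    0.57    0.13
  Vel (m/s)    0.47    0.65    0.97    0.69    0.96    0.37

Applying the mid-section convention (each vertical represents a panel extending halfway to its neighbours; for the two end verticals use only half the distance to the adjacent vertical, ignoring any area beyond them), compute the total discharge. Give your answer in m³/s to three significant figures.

w_1 = (3.0 − 0.0)/2 = 1.5 m; q_1 = 0.47 × 0.14 × 1.5 = 0.09870 m³/s
w_2 = (8.7 − 0.0)/2 = 4.35 m; q_2 = 0.65 × 0.34 × 4.35 = 0.9614 m³/s
w_3 = (13.4 − 3.0)/2 = 5.2 m; q_3 = 0.97 × 0.57 × 5.2 = 2.875 m³/s
w_4 = (16.4 − 8.7)/2 = 3.85 m; q_4 = 0.69 × 0.52 × 3.85 = 1.381 m³/s
w_5 = (27.1 − 13.4)/2 = 6.85 m; q_5 = 0.96 × 0.57 × 6.85 = 3.748 m³/s
w_6 = (27.1 − 16.4)/2 = 5.35 m; q_6 = 0.37 × 0.13 × 5.35 = 0.2573 m³/s
Q = Σ qᵢ = 9.322 m³/s

9.32 m³/s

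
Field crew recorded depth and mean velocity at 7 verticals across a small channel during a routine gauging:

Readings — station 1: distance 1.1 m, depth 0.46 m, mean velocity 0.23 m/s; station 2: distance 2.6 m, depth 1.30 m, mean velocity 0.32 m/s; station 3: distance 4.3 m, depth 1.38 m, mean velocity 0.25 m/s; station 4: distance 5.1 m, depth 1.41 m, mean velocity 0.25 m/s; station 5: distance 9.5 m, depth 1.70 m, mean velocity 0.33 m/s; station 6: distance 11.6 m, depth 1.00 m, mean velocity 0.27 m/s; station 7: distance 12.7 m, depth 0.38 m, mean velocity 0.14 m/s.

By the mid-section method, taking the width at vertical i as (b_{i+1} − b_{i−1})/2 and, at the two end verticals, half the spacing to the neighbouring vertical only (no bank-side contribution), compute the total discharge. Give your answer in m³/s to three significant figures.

w_1 = (2.6 − 1.1)/2 = 0.75 m; q_1 = 0.23 × 0.46 × 0.75 = 0.07935 m³/s
w_2 = (4.3 − 1.1)/2 = 1.6 m; q_2 = 0.32 × 1.30 × 1.6 = 0.6656 m³/s
w_3 = (5.1 − 2.6)/2 = 1.25 m; q_3 = 0.25 × 1.38 × 1.25 = 0.4313 m³/s
w_4 = (9.5 − 4.3)/2 = 2.6 m; q_4 = 0.25 × 1.41 × 2.6 = 0.9165 m³/s
w_5 = (11.6 − 5.1)/2 = 3.25 m; q_5 = 0.33 × 1.70 × 3.25 = 1.823 m³/s
w_6 = (12.7 − 9.5)/2 = 1.6 m; q_6 = 0.27 × 1.00 × 1.6 = 0.4320 m³/s
w_7 = (12.7 − 11.6)/2 = 0.55 m; q_7 = 0.14 × 0.38 × 0.55 = 0.02926 m³/s
Q = Σ qᵢ = 4.377 m³/s

4.38 m³/s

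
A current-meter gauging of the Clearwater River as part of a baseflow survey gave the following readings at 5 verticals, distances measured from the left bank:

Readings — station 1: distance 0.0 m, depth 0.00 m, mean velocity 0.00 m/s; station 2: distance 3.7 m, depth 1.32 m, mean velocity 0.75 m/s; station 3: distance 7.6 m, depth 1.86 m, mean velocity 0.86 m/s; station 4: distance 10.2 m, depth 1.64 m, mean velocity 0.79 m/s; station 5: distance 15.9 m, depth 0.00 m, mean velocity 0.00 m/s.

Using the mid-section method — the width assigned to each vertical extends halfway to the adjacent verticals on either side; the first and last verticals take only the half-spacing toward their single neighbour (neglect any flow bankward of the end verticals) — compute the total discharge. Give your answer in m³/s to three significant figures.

w_2 = (7.6 − 0.0)/2 = 3.8 m; q_2 = 0.75 × 1.32 × 3.8 = 3.762 m³/s
w_3 = (10.2 − 3.7)/2 = 3.25 m; q_3 = 0.86 × 1.86 × 3.25 = 5.199 m³/s
w_4 = (15.9 − 7.6)/2 = 4.15 m; q_4 = 0.79 × 1.64 × 4.15 = 5.377 m³/s
Stations 1, 5 contribute zero (depth or velocity is 0).
Q = Σ qᵢ = 14.34 m³/s

14.3 m³/s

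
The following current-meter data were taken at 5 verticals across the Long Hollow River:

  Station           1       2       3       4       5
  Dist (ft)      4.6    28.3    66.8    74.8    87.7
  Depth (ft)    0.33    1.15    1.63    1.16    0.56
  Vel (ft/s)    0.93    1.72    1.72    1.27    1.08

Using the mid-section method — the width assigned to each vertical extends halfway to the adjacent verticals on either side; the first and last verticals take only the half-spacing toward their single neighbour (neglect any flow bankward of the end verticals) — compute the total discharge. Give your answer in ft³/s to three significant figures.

150 ft³/s

w_1 = (28.3 − 4.6)/2 = 11.85 ft; q_1 = 0.93 × 0.33 × 11.85 = 3.637 ft³/s
w_2 = (66.8 − 4.6)/2 = 31.1 ft; q_2 = 1.72 × 1.15 × 31.1 = 61.52 ft³/s
w_3 = (74.8 − 28.3)/2 = 23.25 ft; q_3 = 1.72 × 1.63 × 23.25 = 65.18 ft³/s
w_4 = (87.7 − 66.8)/2 = 10.45 ft; q_4 = 1.27 × 1.16 × 10.45 = 15.39 ft³/s
w_5 = (87.7 − 74.8)/2 = 6.45 ft; q_5 = 1.08 × 0.56 × 6.45 = 3.901 ft³/s
Q = Σ qᵢ = 149.6 ft³/s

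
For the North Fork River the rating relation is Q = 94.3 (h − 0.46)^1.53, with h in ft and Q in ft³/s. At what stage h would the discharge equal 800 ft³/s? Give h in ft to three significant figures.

h − h₀ = (Q/C)^(1/b) = (800/94.3)^(1/1.53) = 4.045 ft
h = 0.46 + 4.045 = 4.505 ft

4.50 ft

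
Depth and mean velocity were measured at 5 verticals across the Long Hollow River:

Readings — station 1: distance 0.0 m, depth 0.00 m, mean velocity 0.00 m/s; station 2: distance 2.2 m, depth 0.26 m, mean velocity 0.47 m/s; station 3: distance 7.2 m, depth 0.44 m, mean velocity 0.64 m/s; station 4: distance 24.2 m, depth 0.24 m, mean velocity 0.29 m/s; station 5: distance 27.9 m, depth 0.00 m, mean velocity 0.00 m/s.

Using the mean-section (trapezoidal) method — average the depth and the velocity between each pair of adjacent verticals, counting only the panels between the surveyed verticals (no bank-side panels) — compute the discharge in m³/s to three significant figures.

3.79 m³/s

Panel 1-2: Δb = 2.2 m, d̄ = (0.00+0.26)/2 = 0.13, v̄ = (0.00+0.47)/2 = 0.235 → q = 2.2×0.13×0.235 = 0.06721 m³/s
Panel 2-3: Δb = 5 m, d̄ = (0.26+0.44)/2 = 0.35, v̄ = (0.47+0.64)/2 = 0.555 → q = 5×0.35×0.555 = 0.9713 m³/s
Panel 3-4: Δb = 17 m, d̄ = (0.44+0.24)/2 = 0.34, v̄ = (0.64+0.29)/2 = 0.465 → q = 17×0.34×0.465 = 2.688 m³/s
Panel 4-5: Δb = 3.7 m, d̄ = (0.24+0.00)/2 = 0.12, v̄ = (0.29+0.00)/2 = 0.145 → q = 3.7×0.12×0.145 = 0.06438 m³/s
Q = Σ q = 3.791 m³/s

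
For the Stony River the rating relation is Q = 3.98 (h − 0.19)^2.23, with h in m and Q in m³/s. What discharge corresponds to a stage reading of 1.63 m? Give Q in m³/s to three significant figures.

Q = 3.98 × (1.63 − 0.19)^2.23 = 3.98 × 1.44^2.23 = 8.975 m³/s

8.97 m³/s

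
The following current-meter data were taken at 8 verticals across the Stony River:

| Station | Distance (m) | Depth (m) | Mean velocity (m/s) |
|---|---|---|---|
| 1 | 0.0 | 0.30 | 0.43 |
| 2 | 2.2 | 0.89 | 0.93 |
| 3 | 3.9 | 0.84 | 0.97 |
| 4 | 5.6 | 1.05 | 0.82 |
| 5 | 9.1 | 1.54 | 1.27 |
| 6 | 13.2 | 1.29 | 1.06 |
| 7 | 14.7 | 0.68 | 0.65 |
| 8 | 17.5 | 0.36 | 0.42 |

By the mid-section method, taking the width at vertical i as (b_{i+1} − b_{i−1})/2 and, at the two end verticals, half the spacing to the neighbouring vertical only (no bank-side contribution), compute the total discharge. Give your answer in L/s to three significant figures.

17800 L/s

w_1 = (2.2 − 0.0)/2 = 1.1 m; q_1 = 0.43 × 0.30 × 1.1 = 0.1419 m³/s
w_2 = (3.9 − 0.0)/2 = 1.95 m; q_2 = 0.93 × 0.89 × 1.95 = 1.614 m³/s
w_3 = (5.6 − 2.2)/2 = 1.7 m; q_3 = 0.97 × 0.84 × 1.7 = 1.385 m³/s
w_4 = (9.1 − 3.9)/2 = 2.6 m; q_4 = 0.82 × 1.05 × 2.6 = 2.239 m³/s
w_5 = (13.2 − 5.6)/2 = 3.8 m; q_5 = 1.27 × 1.54 × 3.8 = 7.432 m³/s
w_6 = (14.7 − 9.1)/2 = 2.8 m; q_6 = 1.06 × 1.29 × 2.8 = 3.829 m³/s
w_7 = (17.5 − 13.2)/2 = 2.15 m; q_7 = 0.65 × 0.68 × 2.15 = 0.9503 m³/s
w_8 = (17.5 − 14.7)/2 = 1.4 m; q_8 = 0.42 × 0.36 × 1.4 = 0.2117 m³/s
Q = Σ qᵢ = 17.80 m³/s
= 17.80 × 1000 = 17800 L/s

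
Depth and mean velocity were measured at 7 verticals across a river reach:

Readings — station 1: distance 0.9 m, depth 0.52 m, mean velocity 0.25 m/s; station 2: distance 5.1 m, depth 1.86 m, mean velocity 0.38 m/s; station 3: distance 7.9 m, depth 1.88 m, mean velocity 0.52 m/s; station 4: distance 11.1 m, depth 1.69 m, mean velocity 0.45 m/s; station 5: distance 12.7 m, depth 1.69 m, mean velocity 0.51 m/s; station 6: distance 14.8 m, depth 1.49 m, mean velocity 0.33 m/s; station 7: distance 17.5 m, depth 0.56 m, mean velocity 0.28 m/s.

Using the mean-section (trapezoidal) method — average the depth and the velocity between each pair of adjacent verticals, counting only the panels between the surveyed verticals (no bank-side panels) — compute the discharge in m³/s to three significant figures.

10.2 m³/s

Panel 1-2: Δb = 4.2 m, d̄ = (0.52+1.86)/2 = 1.19, v̄ = (0.25+0.38)/2 = 0.315 → q = 4.2×1.19×0.315 = 1.574 m³/s
Panel 2-3: Δb = 2.8 m, d̄ = (1.86+1.88)/2 = 1.87, v̄ = (0.38+0.52)/2 = 0.45 → q = 2.8×1.87×0.45 = 2.356 m³/s
Panel 3-4: Δb = 3.2 m, d̄ = (1.88+1.69)/2 = 1.785, v̄ = (0.52+0.45)/2 = 0.485 → q = 3.2×1.785×0.485 = 2.770 m³/s
Panel 4-5: Δb = 1.6 m, d̄ = (1.69+1.69)/2 = 1.69, v̄ = (0.45+0.51)/2 = 0.48 → q = 1.6×1.69×0.48 = 1.298 m³/s
Panel 5-6: Δb = 2.1 m, d̄ = (1.69+1.49)/2 = 1.59, v̄ = (0.51+0.33)/2 = 0.42 → q = 2.1×1.59×0.42 = 1.402 m³/s
Panel 6-7: Δb = 2.7 m, d̄ = (1.49+0.56)/2 = 1.025, v̄ = (0.33+0.28)/2 = 0.305 → q = 2.7×1.025×0.305 = 0.8441 m³/s
Q = Σ q = 10.25 m³/s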